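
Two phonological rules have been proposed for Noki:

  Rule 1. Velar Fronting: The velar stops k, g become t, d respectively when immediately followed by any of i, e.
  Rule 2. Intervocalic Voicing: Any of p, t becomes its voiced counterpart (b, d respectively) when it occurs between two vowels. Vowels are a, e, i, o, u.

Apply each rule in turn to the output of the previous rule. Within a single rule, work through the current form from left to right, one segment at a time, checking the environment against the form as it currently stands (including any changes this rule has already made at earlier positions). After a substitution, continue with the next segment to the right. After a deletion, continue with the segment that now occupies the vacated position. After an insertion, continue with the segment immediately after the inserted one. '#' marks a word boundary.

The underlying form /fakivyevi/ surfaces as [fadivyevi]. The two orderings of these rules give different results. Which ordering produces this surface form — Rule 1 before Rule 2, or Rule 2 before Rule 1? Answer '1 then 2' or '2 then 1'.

Order 1 then 2:
  1 Velar Fronting: [fakivyevi] → [fativyevi]
  2 Intervocalic Voicing: [fativyevi] → [fadivyevi]
  result: [fadivyevi]
Order 2 then 1:
  2 Intervocalic Voicing: no change — [fakivyevi]
  1 Velar Fronting: [fakivyevi] → [fativyevi]
  result: [fativyevi]

1 then 2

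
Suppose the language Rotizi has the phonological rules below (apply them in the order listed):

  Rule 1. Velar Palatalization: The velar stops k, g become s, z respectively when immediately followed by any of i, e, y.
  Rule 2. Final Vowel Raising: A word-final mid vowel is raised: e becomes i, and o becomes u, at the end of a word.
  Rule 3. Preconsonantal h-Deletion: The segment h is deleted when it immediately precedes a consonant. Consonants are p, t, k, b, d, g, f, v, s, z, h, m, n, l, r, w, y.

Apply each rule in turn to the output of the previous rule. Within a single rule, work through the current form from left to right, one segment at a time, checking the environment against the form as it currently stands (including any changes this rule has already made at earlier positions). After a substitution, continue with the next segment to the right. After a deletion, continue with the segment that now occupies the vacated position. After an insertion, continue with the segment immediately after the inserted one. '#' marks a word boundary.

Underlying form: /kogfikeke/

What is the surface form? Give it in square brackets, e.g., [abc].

Rule 1 Velar Palatalization: [kogfikeke] → [kogfisese]
Rule 2 Final Vowel Raising: [kogfisese] → [kogfisesi]
Rule 3 Preconsonantal h-Deletion: no change — [kogfisesi]

[kogfisesi]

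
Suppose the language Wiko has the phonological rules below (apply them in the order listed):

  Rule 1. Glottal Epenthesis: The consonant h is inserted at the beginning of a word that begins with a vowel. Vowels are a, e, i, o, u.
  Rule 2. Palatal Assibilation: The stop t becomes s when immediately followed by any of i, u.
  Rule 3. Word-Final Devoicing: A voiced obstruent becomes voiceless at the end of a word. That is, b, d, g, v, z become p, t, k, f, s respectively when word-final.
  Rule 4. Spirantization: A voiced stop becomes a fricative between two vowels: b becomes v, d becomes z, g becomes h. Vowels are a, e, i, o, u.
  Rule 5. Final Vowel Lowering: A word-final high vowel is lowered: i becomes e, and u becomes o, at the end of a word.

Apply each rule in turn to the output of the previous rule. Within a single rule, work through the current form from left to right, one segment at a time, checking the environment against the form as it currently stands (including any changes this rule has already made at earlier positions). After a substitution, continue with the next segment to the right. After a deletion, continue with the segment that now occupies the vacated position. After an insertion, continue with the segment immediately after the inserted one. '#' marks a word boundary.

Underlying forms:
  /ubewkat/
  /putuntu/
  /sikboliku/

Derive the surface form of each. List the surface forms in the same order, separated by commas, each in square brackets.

/ubewkat/:
  Rule 1 Glottal Epenthesis: [ubewkat] → [hubewkat]
  Rule 2 Palatal Assibilation: no change — [hubewkat]
  Rule 3 Word-Final Devoicing: no change — [hubewkat]
  Rule 4 Spirantization: [hubewkat] → [huvewkat]
  Rule 5 Final Vowel Lowering: no change — [huvewkat]
/putuntu/:
  Rule 1 Glottal Epenthesis: no change — [putuntu]
  Rule 2 Palatal Assibilation: [putuntu] → [pusunsu]
  Rule 3 Word-Final Devoicing: no change — [pusunsu]
  Rule 4 Spirantization: no change — [pusunsu]
  Rule 5 Final Vowel Lowering: [pusunsu] → [pusunso]
/sikboliku/:
  Rule 1 Glottal Epenthesis: no change — [sikboliku]
  Rule 2 Palatal Assibilation: no change — [sikboliku]
  Rule 3 Word-Final Devoicing: no change — [sikboliku]
  Rule 4 Spirantization: no change — [sikboliku]
  Rule 5 Final Vowel Lowering: [sikboliku] → [sikboliko]

[huvewkat], [pusunso], [sikboliko]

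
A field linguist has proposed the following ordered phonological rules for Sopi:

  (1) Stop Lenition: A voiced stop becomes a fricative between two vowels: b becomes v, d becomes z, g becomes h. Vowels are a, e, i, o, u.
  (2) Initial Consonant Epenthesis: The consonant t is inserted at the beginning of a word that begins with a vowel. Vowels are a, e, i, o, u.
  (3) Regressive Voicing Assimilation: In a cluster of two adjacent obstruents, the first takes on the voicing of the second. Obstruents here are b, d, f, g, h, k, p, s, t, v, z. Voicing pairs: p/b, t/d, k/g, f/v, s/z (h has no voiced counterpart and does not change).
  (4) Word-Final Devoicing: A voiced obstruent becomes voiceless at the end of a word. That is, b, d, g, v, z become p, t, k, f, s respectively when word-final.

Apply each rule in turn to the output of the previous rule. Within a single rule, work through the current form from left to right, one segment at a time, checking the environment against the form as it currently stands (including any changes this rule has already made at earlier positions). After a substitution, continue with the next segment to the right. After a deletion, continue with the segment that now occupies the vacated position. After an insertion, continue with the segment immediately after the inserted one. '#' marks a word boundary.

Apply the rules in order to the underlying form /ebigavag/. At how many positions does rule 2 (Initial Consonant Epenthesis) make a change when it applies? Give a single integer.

1

(1) Stop Lenition: [ebigavag] → [evihavag]
(2) Initial Consonant Epenthesis: [evihavag] → [tevihavag]
(3) Regressive Voicing Assimilation: no change — [tevihavag]
(4) Word-Final Devoicing: [tevihavag] → [tevihavak]
Rule 2 changed 1 position(s).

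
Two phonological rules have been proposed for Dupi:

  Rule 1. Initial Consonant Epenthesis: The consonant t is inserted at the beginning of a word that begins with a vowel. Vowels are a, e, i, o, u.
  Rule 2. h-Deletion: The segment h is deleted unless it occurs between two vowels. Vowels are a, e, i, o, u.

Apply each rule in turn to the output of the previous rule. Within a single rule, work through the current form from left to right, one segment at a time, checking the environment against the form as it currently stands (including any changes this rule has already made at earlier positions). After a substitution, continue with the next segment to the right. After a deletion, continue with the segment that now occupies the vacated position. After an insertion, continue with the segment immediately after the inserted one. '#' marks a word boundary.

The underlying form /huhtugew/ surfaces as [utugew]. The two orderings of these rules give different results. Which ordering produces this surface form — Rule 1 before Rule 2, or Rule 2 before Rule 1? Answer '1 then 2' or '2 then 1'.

1 then 2

Order 1 then 2:
  1 Initial Consonant Epenthesis: no change — [huhtugew]
  2 h-Deletion: [huhtugew] → [utugew]
  result: [utugew]
Order 2 then 1:
  2 h-Deletion: [huhtugew] → [utugew]
  1 Initial Consonant Epenthesis: [utugew] → [tutugew]
  result: [tutugew]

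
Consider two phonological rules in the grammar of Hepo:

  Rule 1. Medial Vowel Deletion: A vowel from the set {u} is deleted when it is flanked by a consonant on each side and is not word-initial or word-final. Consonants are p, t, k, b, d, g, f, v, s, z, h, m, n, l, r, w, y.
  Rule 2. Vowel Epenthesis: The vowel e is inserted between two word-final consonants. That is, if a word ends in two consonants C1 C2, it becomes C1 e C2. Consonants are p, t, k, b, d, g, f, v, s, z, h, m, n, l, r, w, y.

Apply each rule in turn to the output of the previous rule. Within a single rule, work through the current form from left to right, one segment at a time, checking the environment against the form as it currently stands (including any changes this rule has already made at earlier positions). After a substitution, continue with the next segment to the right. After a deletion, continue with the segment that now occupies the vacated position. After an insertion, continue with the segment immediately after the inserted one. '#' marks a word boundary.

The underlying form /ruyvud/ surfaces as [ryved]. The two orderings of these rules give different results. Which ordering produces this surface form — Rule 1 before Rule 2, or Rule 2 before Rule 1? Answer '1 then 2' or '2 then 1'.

1 then 2

Order 1 then 2:
  1 Medial Vowel Deletion: [ruyvud] → [ryvd]
  2 Vowel Epenthesis: [ryvd] → [ryved]
  result: [ryved]
Order 2 then 1:
  2 Vowel Epenthesis: no change — [ruyvud]
  1 Medial Vowel Deletion: [ruyvud] → [ryvd]
  result: [ryvd]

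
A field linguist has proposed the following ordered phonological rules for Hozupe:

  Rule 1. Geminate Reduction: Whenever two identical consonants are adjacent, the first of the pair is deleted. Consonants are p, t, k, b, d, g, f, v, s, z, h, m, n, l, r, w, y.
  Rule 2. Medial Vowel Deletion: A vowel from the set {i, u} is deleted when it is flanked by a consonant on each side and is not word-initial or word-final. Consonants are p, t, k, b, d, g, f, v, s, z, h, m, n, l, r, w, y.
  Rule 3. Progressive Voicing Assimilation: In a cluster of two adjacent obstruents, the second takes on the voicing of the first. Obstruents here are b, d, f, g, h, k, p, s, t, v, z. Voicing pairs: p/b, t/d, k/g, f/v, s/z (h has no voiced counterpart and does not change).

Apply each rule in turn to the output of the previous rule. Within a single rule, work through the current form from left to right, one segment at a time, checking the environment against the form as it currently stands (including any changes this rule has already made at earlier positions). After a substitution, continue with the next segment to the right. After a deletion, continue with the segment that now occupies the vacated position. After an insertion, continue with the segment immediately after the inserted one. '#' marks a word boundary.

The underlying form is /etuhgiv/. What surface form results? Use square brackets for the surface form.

Rule 1 Geminate Reduction: no change — [etuhgiv]
Rule 2 Medial Vowel Deletion: [etuhgiv] → [ethgv]
Rule 3 Progressive Voicing Assimilation: [ethgv] → [ethkf]

[ethkf]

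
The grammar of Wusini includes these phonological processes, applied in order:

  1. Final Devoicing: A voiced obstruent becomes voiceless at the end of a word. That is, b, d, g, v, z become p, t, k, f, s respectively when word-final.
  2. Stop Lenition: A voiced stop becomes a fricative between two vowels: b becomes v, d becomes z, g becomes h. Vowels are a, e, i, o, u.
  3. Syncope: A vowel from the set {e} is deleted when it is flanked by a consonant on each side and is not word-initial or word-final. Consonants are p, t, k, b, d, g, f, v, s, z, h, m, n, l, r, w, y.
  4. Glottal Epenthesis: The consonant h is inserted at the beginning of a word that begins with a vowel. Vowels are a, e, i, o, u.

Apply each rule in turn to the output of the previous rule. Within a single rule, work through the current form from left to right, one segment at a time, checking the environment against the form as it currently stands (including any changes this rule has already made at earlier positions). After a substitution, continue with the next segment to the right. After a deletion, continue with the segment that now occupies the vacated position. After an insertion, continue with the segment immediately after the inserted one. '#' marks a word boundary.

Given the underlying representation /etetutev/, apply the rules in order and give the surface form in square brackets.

[hettutf]

1 Final Devoicing: [etetutev] → [etetutef]
2 Stop Lenition: no change — [etetutef]
3 Syncope: [etetutef] → [ettutf]
4 Glottal Epenthesis: [ettutf] → [hettutf]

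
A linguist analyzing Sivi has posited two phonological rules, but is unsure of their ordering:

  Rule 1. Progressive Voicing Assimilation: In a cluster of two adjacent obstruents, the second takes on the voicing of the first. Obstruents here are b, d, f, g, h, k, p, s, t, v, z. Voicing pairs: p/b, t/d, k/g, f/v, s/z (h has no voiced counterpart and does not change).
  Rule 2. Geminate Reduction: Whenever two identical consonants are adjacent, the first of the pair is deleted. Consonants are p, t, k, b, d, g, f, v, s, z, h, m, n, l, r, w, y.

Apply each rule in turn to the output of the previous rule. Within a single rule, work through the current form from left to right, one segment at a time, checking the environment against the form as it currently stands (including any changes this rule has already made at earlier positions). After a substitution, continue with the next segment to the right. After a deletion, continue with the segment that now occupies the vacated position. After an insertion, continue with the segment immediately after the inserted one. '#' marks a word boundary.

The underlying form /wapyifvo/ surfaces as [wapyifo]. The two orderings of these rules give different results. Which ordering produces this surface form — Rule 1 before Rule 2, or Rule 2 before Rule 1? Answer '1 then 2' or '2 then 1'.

Order 1 then 2:
  1 Progressive Voicing Assimilation: [wapyifvo] → [wapyiffo]
  2 Geminate Reduction: [wapyiffo] → [wapyifo]
  result: [wapyifo]
Order 2 then 1:
  2 Geminate Reduction: no change — [wapyifvo]
  1 Progressive Voicing Assimilation: [wapyifvo] → [wapyiffo]
  result: [wapyiffo]

1 then 2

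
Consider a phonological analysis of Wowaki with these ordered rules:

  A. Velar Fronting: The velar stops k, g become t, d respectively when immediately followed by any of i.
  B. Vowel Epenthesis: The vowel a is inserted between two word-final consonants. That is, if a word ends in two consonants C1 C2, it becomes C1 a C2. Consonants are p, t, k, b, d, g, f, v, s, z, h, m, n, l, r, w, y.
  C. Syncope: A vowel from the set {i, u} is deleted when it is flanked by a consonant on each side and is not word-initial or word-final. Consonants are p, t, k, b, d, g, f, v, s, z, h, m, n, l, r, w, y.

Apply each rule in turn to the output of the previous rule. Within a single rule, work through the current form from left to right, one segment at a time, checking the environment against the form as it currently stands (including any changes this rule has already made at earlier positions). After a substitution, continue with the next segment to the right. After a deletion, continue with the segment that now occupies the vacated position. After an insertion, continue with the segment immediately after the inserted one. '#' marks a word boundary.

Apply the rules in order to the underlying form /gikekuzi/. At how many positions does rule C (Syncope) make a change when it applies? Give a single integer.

A Velar Fronting: [gikekuzi] → [dikekuzi]
B Vowel Epenthesis: no change — [dikekuzi]
C Syncope: [dikekuzi] → [dkekzi]
Rule C changed 2 position(s).

2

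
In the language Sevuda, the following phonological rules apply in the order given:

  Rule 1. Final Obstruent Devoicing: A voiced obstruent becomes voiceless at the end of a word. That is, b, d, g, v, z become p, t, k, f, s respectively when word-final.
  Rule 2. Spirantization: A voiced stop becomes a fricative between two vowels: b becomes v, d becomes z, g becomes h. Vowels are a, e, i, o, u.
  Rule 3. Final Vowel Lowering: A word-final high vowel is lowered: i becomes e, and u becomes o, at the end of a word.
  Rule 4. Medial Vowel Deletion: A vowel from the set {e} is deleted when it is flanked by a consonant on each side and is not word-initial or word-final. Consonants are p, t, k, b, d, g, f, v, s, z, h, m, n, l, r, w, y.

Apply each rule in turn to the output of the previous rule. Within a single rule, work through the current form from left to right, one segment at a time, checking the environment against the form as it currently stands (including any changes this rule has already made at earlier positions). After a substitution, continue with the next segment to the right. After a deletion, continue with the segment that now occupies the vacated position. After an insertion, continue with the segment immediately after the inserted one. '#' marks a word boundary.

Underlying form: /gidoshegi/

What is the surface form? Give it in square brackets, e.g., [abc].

Rule 1 Final Obstruent Devoicing: no change — [gidoshegi]
Rule 2 Spirantization: [gidoshegi] → [gizoshehi]
Rule 3 Final Vowel Lowering: [gizoshehi] → [gizoshehe]
Rule 4 Medial Vowel Deletion: [gizoshehe] → [gizoshhe]

[gizoshhe]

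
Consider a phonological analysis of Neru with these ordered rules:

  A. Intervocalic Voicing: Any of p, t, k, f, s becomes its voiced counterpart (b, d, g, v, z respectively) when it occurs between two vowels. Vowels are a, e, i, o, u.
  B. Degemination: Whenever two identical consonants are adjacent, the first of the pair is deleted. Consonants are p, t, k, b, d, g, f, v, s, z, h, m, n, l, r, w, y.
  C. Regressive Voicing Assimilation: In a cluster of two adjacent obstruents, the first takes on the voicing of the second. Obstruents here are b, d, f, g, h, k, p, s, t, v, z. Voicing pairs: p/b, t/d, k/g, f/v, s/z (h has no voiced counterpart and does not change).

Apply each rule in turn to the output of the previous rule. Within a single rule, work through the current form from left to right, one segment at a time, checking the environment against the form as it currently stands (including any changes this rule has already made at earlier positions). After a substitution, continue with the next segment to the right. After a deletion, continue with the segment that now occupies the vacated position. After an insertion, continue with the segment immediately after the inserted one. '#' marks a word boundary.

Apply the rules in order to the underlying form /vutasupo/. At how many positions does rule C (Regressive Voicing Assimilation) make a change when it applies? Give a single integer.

A Intervocalic Voicing: [vutasupo] → [vudazubo]
B Degemination: no change — [vudazubo]
C Regressive Voicing Assimilation: no change — [vudazubo]
Rule C changed 0 position(s).

0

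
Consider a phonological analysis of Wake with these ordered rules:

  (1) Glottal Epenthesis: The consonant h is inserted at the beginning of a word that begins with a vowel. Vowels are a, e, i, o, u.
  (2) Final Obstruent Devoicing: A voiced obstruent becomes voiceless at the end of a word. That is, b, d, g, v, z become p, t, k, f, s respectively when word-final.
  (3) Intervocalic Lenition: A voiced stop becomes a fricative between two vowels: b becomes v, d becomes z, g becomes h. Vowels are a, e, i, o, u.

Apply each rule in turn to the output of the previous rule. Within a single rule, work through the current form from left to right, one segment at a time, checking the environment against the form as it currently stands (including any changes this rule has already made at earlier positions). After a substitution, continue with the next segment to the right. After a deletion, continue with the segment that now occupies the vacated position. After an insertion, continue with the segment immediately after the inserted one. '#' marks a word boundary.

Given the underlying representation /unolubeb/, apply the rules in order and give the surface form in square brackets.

(1) Glottal Epenthesis: [unolubeb] → [hunolubeb]
(2) Final Obstruent Devoicing: [hunolubeb] → [hunolubep]
(3) Intervocalic Lenition: [hunolubep] → [hunoluvep]

[hunoluvep]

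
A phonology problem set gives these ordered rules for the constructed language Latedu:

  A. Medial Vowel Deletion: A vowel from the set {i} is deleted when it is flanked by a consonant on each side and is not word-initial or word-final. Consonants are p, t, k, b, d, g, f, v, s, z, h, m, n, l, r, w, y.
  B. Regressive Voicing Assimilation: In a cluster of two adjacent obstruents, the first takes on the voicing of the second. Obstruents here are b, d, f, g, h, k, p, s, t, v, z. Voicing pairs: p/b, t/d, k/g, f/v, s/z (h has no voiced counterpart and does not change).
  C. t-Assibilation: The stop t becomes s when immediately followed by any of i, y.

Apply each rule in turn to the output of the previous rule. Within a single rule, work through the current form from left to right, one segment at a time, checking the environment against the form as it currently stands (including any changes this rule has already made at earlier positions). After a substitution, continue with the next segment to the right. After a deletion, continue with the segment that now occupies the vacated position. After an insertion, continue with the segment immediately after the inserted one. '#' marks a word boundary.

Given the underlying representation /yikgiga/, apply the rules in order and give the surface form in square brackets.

[yggga]

A Medial Vowel Deletion: [yikgiga] → [ykgga]
B Regressive Voicing Assimilation: [ykgga] → [yggga]
C t-Assibilation: no change — [yggga]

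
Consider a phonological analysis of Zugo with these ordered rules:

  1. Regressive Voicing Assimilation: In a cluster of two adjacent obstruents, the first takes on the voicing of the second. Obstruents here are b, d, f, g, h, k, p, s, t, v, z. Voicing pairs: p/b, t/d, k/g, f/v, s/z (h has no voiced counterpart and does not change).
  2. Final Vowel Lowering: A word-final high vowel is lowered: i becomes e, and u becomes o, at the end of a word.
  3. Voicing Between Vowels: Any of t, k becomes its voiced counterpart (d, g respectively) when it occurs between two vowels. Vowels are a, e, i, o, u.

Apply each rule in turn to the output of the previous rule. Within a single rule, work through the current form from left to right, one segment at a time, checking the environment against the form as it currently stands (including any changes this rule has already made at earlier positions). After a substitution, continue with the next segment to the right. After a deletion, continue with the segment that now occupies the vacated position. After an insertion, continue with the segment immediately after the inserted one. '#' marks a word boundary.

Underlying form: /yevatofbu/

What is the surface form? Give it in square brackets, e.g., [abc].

1 Regressive Voicing Assimilation: [yevatofbu] → [yevatovbu]
2 Final Vowel Lowering: [yevatovbu] → [yevatovbo]
3 Voicing Between Vowels: [yevatovbo] → [yevadovbo]

[yevadovbo]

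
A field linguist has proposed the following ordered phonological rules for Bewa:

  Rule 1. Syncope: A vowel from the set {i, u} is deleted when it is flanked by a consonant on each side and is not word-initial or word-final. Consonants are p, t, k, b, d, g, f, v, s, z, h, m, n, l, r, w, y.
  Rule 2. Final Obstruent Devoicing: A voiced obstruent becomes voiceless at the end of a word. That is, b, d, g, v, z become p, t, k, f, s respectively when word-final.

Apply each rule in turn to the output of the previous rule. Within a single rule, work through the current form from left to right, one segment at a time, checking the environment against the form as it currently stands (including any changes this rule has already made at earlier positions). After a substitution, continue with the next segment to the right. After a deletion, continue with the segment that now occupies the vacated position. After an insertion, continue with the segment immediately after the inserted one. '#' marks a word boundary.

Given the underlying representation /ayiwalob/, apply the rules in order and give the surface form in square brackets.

Rule 1 Syncope: [ayiwalob] → [aywalob]
Rule 2 Final Obstruent Devoicing: [aywalob] → [aywalop]

[aywalop]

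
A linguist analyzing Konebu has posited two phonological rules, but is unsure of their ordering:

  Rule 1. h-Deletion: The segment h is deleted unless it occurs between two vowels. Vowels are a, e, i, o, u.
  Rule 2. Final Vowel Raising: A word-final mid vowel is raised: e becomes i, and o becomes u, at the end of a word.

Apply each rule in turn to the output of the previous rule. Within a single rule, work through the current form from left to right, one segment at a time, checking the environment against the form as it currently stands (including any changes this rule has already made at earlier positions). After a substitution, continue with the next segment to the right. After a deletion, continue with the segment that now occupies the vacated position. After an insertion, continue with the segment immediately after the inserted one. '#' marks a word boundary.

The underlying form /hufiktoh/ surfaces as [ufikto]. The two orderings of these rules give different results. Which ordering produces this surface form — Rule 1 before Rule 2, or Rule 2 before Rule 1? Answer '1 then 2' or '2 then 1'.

Order 1 then 2:
  1 h-Deletion: [hufiktoh] → [ufikto]
  2 Final Vowel Raising: [ufikto] → [ufiktu]
  result: [ufiktu]
Order 2 then 1:
  2 Final Vowel Raising: no change — [hufiktoh]
  1 h-Deletion: [hufiktoh] → [ufikto]
  result: [ufikto]

2 then 1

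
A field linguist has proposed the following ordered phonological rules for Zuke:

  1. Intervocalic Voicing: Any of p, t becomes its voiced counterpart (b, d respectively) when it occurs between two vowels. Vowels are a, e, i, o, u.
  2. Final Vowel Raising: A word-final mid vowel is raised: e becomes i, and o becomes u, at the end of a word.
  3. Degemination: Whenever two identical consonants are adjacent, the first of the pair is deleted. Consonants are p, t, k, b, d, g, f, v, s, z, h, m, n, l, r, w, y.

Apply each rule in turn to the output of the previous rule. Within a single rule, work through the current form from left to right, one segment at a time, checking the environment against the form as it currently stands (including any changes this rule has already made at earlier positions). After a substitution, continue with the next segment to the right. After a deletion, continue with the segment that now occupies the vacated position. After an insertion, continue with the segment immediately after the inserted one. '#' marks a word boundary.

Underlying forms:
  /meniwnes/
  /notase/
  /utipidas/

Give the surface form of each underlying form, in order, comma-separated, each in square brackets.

/meniwnes/:
  1 Intervocalic Voicing: no change — [meniwnes]
  2 Final Vowel Raising: no change — [meniwnes]
  3 Degemination: no change — [meniwnes]
/notase/:
  1 Intervocalic Voicing: [notase] → [nodase]
  2 Final Vowel Raising: [nodase] → [nodasi]
  3 Degemination: no change — [nodasi]
/utipidas/:
  1 Intervocalic Voicing: [utipidas] → [udibidas]
  2 Final Vowel Raising: no change — [udibidas]
  3 Degemination: no change — [udibidas]

[meniwnes], [nodasi], [udibidas]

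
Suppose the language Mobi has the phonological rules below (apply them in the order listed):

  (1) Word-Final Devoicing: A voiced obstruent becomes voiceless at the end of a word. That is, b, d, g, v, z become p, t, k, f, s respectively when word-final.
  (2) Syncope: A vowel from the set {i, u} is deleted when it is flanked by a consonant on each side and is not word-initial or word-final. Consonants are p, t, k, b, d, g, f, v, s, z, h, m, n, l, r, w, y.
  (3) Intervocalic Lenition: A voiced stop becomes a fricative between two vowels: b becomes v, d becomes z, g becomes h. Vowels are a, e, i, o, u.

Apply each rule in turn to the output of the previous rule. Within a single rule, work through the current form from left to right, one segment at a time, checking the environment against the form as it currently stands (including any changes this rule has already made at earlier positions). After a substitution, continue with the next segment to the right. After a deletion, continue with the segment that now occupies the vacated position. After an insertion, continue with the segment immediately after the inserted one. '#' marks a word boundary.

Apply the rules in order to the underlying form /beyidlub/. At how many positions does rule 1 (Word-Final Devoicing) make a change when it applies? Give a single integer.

(1) Word-Final Devoicing: [beyidlub] → [beyidlup]
(2) Syncope: [beyidlup] → [beydlp]
(3) Intervocalic Lenition: no change — [beydlp]
Rule 1 changed 1 position(s).

1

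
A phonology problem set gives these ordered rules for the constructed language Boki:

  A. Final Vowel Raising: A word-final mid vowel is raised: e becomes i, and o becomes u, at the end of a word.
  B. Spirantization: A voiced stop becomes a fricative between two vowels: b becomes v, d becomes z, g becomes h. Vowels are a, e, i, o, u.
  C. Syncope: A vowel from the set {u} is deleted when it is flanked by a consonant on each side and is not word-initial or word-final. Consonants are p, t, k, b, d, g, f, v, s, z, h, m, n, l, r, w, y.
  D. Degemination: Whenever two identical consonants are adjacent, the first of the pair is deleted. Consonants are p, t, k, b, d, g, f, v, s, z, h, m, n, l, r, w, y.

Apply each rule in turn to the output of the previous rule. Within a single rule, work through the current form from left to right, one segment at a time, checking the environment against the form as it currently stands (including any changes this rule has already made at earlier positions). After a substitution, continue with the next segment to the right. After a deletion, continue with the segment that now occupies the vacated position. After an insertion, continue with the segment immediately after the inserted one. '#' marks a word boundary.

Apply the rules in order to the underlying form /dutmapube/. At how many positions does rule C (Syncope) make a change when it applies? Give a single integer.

A Final Vowel Raising: [dutmapube] → [dutmapubi]
B Spirantization: [dutmapubi] → [dutmapuvi]
C Syncope: [dutmapuvi] → [dtmapvi]
D Degemination: no change — [dtmapvi]
Rule C changed 2 position(s).

2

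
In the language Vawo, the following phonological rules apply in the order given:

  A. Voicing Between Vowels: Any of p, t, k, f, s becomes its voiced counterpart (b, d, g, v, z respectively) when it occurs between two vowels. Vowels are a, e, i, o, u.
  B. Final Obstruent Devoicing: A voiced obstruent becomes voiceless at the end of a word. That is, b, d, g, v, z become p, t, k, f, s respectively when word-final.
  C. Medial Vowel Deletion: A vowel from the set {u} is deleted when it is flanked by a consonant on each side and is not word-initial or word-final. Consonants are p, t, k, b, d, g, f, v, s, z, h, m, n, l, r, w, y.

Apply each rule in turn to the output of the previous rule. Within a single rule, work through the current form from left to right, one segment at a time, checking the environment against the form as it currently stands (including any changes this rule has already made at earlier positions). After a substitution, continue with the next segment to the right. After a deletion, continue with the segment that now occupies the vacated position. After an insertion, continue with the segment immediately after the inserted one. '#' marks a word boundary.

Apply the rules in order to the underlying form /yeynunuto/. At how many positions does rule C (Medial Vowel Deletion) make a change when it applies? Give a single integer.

2

A Voicing Between Vowels: [yeynunuto] → [yeynunudo]
B Final Obstruent Devoicing: no change — [yeynunudo]
C Medial Vowel Deletion: [yeynunudo] → [yeynndo]
Rule C changed 2 position(s).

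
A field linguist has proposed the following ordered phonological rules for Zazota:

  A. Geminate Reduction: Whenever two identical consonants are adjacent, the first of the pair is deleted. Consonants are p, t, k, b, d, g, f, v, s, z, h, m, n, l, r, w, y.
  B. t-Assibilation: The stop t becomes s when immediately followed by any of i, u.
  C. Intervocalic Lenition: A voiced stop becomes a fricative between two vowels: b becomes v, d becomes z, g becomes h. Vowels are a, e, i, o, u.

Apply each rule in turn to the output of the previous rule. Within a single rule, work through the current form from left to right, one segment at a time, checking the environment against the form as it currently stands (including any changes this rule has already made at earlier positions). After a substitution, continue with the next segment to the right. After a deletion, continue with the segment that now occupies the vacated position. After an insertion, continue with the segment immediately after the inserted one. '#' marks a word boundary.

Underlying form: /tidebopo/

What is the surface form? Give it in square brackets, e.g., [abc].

A Geminate Reduction: no change — [tidebopo]
B t-Assibilation: [tidebopo] → [sidebopo]
C Intervocalic Lenition: [sidebopo] → [sizevopo]

[sizevopo]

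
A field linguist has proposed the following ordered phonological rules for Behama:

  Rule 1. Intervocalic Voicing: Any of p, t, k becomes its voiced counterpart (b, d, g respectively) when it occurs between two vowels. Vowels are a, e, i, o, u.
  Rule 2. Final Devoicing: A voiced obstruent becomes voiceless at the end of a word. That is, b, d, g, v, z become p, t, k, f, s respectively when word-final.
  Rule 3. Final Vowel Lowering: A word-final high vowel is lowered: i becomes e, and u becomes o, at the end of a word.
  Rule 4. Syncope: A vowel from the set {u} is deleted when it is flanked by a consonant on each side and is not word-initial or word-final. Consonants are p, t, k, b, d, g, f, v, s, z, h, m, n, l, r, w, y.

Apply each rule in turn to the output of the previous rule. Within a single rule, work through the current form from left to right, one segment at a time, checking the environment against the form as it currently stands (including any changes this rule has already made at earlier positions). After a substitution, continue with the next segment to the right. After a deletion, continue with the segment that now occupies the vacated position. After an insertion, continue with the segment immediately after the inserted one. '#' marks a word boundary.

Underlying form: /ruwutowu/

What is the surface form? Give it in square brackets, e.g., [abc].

[rwdowo]

Rule 1 Intervocalic Voicing: [ruwutowu] → [ruwudowu]
Rule 2 Final Devoicing: no change — [ruwudowu]
Rule 3 Final Vowel Lowering: [ruwudowu] → [ruwudowo]
Rule 4 Syncope: [ruwudowo] → [rwdowo]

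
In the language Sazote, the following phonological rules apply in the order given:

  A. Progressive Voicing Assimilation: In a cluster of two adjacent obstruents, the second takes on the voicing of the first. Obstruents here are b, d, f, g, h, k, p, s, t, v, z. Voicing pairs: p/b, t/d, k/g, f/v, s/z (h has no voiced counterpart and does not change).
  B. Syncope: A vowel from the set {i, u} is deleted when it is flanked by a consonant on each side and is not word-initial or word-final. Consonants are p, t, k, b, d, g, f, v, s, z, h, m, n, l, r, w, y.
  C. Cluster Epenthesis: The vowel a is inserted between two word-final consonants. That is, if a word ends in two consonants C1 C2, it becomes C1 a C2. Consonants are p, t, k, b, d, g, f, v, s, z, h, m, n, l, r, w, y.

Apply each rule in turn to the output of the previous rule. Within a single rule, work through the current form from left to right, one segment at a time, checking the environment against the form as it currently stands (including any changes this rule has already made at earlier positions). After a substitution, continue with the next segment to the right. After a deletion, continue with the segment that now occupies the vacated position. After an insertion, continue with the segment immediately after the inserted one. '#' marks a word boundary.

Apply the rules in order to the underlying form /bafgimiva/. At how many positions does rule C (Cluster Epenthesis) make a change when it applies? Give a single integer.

0

A Progressive Voicing Assimilation: [bafgimiva] → [bafkimiva]
B Syncope: [bafkimiva] → [bafkmva]
C Cluster Epenthesis: no change — [bafkmva]
Rule C changed 0 position(s).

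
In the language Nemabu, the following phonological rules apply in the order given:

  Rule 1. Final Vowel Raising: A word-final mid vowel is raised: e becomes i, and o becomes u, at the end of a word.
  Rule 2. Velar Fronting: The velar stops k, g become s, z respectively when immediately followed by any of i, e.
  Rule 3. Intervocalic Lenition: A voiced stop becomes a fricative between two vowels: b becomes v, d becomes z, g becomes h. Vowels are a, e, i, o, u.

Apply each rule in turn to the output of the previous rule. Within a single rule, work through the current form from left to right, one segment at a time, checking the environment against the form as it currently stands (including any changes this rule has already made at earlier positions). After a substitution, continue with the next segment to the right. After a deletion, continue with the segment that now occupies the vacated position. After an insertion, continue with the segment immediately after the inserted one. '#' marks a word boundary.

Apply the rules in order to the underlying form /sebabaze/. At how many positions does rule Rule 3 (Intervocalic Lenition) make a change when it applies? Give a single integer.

2

Rule 1 Final Vowel Raising: [sebabaze] → [sebabazi]
Rule 2 Velar Fronting: no change — [sebabazi]
Rule 3 Intervocalic Lenition: [sebabazi] → [sevavazi]
Rule Rule 3 changed 2 position(s).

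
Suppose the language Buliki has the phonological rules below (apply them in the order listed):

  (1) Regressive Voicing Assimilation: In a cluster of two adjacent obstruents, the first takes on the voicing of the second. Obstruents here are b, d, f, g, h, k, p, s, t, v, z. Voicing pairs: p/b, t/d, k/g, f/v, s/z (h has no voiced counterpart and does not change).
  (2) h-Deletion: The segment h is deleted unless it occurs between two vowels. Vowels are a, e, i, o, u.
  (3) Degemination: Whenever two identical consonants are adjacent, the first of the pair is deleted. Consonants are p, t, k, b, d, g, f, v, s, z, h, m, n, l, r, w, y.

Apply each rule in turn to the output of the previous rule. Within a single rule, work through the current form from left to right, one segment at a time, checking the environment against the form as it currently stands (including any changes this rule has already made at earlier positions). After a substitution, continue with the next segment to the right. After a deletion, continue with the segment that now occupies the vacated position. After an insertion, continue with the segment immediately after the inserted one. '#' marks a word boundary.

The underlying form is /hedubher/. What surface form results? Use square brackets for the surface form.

(1) Regressive Voicing Assimilation: [hedubher] → [hedupher]
(2) h-Deletion: [hedupher] → [eduper]
(3) Degemination: no change — [eduper]

[eduper]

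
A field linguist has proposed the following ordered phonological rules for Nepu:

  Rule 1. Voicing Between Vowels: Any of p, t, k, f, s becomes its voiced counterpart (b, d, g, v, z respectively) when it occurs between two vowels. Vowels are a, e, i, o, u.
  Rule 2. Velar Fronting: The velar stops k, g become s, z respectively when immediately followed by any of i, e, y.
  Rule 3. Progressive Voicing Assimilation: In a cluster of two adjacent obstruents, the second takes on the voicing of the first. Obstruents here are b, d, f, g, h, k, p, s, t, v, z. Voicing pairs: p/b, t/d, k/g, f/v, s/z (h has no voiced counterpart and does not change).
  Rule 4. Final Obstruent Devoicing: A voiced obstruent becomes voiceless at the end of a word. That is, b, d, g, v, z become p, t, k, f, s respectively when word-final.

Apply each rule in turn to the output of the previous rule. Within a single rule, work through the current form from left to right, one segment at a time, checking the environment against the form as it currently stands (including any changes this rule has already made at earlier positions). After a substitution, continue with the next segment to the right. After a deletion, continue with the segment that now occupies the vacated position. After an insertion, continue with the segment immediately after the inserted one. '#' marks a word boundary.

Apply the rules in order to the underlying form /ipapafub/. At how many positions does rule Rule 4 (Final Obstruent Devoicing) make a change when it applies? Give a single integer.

1

Rule 1 Voicing Between Vowels: [ipapafub] → [ibabavub]
Rule 2 Velar Fronting: no change — [ibabavub]
Rule 3 Progressive Voicing Assimilation: no change — [ibabavub]
Rule 4 Final Obstruent Devoicing: [ibabavub] → [ibabavup]
Rule Rule 4 changed 1 position(s).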